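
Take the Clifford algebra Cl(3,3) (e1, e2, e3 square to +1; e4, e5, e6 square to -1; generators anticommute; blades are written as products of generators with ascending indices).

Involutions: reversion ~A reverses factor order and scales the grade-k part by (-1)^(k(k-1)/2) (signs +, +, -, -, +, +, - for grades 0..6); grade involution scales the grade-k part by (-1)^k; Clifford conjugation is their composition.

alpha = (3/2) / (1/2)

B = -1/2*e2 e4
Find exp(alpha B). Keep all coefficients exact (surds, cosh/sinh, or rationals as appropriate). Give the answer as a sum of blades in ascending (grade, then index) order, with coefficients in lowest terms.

B^2 = (-1/2)^2*(e2 e4)^2 = 1/4*(+1) = 1/4 (a basis 2-blade squares to minus the product of its generators' squares).
B^2 = 1/4 — the series telescopes hyperbolically here: l = 1/2, alpha*l = 3/2, so exp(alpha B) = cosh(3/2) + (sinh(3/2)/(1/2))*B = cosh(3/2) + (2*sinh(3/2))*B.
Answer: cosh(3/2) - sinh(3/2)*e2 e4


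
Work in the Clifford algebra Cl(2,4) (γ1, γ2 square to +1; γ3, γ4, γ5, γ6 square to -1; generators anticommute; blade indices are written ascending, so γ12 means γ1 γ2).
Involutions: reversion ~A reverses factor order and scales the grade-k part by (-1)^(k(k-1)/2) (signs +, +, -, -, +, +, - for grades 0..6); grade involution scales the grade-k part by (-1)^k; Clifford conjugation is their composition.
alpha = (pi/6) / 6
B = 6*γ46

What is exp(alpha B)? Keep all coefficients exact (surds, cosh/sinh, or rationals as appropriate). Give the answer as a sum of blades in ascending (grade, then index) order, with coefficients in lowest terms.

B^2 = (6)^2*(γ46)^2 = 36*(-1) = -36 (a basis 2-blade squares to minus the product of its generators' squares).
B^2 = -36 — the series telescopes trigonometrically here: l = 6, alpha*l = pi/6, so exp(alpha B) = cos(pi/6) + (sin(pi/6)/6)*B = sqrt(3)/2 + (1/12)*B.
Answer: sqrt(3)/2 + 1/2*γ46


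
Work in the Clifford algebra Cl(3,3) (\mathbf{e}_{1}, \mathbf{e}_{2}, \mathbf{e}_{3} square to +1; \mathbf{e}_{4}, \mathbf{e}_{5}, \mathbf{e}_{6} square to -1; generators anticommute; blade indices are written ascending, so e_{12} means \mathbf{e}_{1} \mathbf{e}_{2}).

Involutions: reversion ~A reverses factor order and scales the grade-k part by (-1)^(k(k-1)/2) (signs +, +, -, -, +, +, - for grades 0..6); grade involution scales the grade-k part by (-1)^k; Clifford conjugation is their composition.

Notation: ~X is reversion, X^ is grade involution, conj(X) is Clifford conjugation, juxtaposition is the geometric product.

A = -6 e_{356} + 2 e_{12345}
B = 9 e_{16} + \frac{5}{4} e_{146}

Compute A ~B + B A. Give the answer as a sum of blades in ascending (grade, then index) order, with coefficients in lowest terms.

first term: 54 e_{135} + \frac{15}{2} e_{1345} - \frac{5}{2} e_{2356} - 18 e_{23456}
second term: 54 e_{135} - \frac{15}{2} e_{1345} - \frac{5}{2} e_{2356} - 18 e_{23456}
Answer: 108 e_{135} - 5 e_{2356} - 36 e_{23456}


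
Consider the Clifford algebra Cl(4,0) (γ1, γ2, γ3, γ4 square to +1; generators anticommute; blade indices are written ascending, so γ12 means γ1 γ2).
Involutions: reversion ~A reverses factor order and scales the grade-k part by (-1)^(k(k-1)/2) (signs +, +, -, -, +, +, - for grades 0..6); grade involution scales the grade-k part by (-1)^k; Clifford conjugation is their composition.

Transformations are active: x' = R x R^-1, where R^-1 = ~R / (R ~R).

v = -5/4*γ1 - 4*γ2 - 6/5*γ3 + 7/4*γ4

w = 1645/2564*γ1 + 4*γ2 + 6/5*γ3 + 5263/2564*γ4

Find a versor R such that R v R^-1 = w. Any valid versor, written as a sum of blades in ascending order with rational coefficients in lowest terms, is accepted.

R = v + w = -390/641*γ1 + 4875/1282*γ4 works: the equal norms (4413/200) guarantee its sandwich swaps v into w.
Answer: -390/641*γ1 + 4875/1282*γ4


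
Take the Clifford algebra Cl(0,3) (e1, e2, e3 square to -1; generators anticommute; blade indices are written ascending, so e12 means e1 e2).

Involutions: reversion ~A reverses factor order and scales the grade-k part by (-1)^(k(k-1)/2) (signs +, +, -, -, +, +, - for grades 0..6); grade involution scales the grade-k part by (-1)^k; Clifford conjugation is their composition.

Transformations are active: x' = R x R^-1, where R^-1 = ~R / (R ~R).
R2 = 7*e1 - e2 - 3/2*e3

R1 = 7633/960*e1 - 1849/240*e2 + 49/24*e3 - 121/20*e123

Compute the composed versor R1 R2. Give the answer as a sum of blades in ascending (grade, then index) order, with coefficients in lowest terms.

Distribute over the terms of R2 (each basis-blade product reordered to ascending indices, repeated generators contracted through their squares):
R1 (7*e1) = -53431/960 + 12943/240*e12 - 343/24*e13 + 847/20*e23
R1 (-e2) = -1849/240 - 7633/960*e12 + 121/20*e13 + 49/24*e23
R1 (-3/2*e3) = 49/16 - 363/40*e12 - 7633/640*e13 + 1849/160*e23
Summing the partial products and collecting blades:
Answer: -57887/960 + 11809/320*e12 - 38723/1920*e13 + 5371/96*e23


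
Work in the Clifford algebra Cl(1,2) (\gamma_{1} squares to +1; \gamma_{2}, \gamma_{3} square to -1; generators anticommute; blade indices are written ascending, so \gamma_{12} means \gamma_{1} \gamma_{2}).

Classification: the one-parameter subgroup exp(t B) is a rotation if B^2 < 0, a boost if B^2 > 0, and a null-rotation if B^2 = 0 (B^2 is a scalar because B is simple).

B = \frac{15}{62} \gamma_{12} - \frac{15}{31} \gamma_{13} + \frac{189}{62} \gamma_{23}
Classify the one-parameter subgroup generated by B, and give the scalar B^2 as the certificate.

B^2 term by term: the squares give (\frac{15}{62})^2*(\gamma_{12})^2 + (-\frac{15}{31})^2*(\gamma_{13})^2 + (\frac{189}{62})^2*(\gamma_{23})^2 = \frac{225}{3844}*(+1) + \frac{225}{961}*(+1) + \frac{35721}{3844}*(-1) = -9 (each basis 2-blade squares to minus the product of its generators' squares); cross terms between blades sharing an index anticommute and cancel. So B^2 = -9.
Answer: rotation, certificate B^2 = -9. Because -9 is invariant under every versor sandwich, the classification follows from its sign alone.


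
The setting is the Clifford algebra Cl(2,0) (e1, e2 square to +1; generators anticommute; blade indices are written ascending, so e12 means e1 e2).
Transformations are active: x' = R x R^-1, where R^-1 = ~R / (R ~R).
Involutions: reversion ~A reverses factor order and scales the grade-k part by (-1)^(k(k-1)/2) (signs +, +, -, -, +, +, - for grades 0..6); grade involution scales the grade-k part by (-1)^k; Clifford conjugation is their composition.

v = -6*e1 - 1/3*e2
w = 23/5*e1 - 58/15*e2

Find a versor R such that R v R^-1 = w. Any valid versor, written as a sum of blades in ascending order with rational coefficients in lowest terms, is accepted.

Since q(v) = q(w) = 325/9, the sum R = v + w = -7/5*e1 - 21/5*e2 does the job whenever invertible.
Answer: -7/5*e1 - 21/5*e2


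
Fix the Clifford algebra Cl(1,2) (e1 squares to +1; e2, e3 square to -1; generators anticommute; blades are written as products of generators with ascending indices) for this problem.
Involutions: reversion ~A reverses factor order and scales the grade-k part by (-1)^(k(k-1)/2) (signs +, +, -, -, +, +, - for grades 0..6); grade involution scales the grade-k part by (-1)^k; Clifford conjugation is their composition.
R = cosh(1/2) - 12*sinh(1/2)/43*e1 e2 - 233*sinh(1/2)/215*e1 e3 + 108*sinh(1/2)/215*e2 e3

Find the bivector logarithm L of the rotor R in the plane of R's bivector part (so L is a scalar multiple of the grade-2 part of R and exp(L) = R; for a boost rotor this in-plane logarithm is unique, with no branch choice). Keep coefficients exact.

The scalar part of R is cosh(1/2), so cosh pins the rapidity up to sign — the sign comes from the bivector part; dividing that part by sinh of the rapidity yields the plane, and the in-plane L = rapidity * plane is unique because the two sign choices cancel.
Concretely: cosh(rapidity) = cosh(1/2) gives rapidity = ±1/2, and since rapidity/sinh(rapidity) is even the sign is immaterial: L = (rapidity/sinh(rapidity)) * <R>_2 = (1/(2*sinh(1/2))) * <R>_2.
Answer: -6/43*e1 e2 - 233/430*e1 e3 + 54/215*e2 e3


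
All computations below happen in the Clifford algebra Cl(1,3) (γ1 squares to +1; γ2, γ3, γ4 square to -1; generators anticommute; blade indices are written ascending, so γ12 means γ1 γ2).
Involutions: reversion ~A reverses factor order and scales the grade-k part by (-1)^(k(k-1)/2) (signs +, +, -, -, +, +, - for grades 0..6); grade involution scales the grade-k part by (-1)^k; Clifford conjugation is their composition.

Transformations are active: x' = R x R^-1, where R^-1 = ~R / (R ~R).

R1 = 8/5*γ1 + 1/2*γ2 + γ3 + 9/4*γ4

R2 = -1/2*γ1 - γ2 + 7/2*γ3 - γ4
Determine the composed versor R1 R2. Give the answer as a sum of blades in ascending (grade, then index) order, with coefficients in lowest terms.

Distribute over the terms of R1 (each basis-blade product reordered to ascending indices, repeated generators contracted through their squares):
(8/5*γ1) R2 = -4/5 - 8/5*γ12 + 28/5*γ13 - 8/5*γ14
(1/2*γ2) R2 = 1/2 + 1/4*γ12 + 7/4*γ23 - 1/2*γ24
(γ3) R2 = -7/2 + 1/2*γ13 + γ23 - γ34
(9/4*γ4) R2 = 9/4 + 9/8*γ14 + 9/4*γ24 - 63/8*γ34
Summing the partial products and collecting blades:
Answer: -31/20 - 27/20*γ12 + 61/10*γ13 - 19/40*γ14 + 11/4*γ23 + 7/4*γ24 - 71/8*γ34


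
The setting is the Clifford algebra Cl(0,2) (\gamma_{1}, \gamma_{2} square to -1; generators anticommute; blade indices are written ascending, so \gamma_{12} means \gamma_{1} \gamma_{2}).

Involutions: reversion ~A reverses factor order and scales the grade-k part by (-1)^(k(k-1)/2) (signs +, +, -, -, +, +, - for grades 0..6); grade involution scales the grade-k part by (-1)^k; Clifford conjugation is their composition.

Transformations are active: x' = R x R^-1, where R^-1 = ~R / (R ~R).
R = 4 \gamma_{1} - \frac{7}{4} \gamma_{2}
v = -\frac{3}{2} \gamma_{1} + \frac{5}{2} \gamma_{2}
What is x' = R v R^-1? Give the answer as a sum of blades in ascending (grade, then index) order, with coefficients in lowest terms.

~R = 4 \gamma_{1} - \frac{7}{4} \gamma_{2}, and R ~R = -\frac{305}{16}, so R^-1 = ~R / (-\frac{305}{16}).
R v = \frac{83}{8} + \frac{59}{8} \gamma_{12}
Answer: -\frac{1741}{610} \gamma_{1} - \frac{363}{610} \gamma_{2}


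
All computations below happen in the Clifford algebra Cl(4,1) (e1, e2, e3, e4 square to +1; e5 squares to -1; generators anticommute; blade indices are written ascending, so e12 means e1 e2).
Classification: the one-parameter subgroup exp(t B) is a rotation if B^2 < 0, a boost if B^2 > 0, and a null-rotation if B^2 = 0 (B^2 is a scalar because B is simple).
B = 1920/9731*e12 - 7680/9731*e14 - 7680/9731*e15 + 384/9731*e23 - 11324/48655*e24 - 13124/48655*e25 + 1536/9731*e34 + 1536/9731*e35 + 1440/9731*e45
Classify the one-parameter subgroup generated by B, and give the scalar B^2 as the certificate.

B^2 term by term: the squares give (1920/9731)^2*(e12)^2 + (-7680/9731)^2*(e14)^2 + (-7680/9731)^2*(e15)^2 + (384/9731)^2*(e23)^2 + (-11324/48655)^2*(e24)^2 + (-13124/48655)^2*(e25)^2 + (1536/9731)^2*(e34)^2 + (1536/9731)^2*(e35)^2 + (1440/9731)^2*(e45)^2 = 3686400/94692361*(-1) + 58982400/94692361*(-1) + 58982400/94692361*(+1) + 147456/94692361*(-1) + 128232976/2367309025*(-1) + 172239376/2367309025*(+1) + 2359296/94692361*(-1) + 2359296/94692361*(+1) + 2073600/94692361*(+1) = 0 (each basis 2-blade squares to minus the product of its generators' squares); cross terms between blades sharing an index anticommute and cancel; the commuting (index-disjoint) pairs give grade-4 terms 2*c*c'*(blade product), which cancel blade by blade — e1234: 5898240/94692361 - 5898240/94692361 = 0; e1235: 5898240/94692361 - 5898240/94692361 = 0; e1245: 5529600/94692361 - 40316928/94692361 + 34787328/94692361 = 0; e1345: 23592960/94692361 - 23592960/94692361 = 0; e2345: 1105920/94692361 + 34787328/473461805 - 40316928/473461805 = 0 — confirming B is simple. So B^2 = 0.
Answer: null-rotation, certificate B^2 = 0. One invariant decides it: the square 0 survives every conjugation, and its sign is exactly the classification.


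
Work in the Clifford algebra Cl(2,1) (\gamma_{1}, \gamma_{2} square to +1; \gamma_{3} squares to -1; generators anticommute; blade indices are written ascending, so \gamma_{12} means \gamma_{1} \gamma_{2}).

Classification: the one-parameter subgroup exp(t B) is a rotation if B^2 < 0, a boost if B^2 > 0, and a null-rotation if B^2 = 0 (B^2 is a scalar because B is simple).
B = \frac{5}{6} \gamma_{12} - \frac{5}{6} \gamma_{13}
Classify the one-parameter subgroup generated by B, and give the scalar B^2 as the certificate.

B^2 term by term: the squares give (\frac{5}{6})^2*(\gamma_{12})^2 + (-\frac{5}{6})^2*(\gamma_{13})^2 = \frac{25}{36}*(-1) + \frac{25}{36}*(+1) = 0 (each basis 2-blade squares to minus the product of its generators' squares); cross terms between blades sharing an index anticommute and cancel. So B^2 = 0.
Answer: null-rotation, certificate B^2 = 0. Because 0 is invariant under every versor sandwich, the classification follows from its sign alone.


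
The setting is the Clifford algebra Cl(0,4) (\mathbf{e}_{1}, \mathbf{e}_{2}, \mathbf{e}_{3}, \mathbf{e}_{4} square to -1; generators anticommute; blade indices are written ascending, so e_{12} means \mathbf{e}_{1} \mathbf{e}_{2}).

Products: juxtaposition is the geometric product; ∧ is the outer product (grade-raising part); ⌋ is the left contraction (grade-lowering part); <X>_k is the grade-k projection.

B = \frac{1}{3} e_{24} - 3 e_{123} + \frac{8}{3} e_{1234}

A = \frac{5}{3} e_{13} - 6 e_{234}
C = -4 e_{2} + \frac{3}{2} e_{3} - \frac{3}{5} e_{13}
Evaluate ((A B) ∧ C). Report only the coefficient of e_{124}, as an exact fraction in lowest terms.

step 1: 16 e_{1} - 5 e_{2} - 2 e_{3} + 18 e_{14} + \frac{40}{9} e_{24} - \frac{5}{9} e_{1234}
step 2: -64 e_{12} + 24 e_{13} - \frac{31}{2} e_{23} - 3 e_{123} + 72 e_{124} - 27 e_{134} - \frac{20}{3} e_{234} + \frac{8}{3} e_{1234}
Answer: 72


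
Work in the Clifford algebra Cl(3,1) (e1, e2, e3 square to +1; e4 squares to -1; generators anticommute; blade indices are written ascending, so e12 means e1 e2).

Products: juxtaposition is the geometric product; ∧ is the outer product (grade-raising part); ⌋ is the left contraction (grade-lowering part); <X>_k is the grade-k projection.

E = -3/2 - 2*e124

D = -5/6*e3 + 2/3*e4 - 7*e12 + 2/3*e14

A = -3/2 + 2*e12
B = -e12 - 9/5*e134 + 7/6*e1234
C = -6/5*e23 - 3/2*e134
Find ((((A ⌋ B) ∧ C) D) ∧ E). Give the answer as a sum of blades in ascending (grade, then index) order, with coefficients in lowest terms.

step 1: 2 + 3/2*e12 - 7/3*e34 + 27/10*e134 - 7/4*e1234
step 2: -12/5*e23 - 3*e134
step 3: 2*e2 + 2*e3 - 74/5*e13 - 5/2*e14 + 97/5*e234 - 8/5*e1234
step 4: -3*e2 - 3*e3 + 111/5*e13 + 15/4*e14 - 291/10*e234 - 8/5*e1234
Answer: -3*e2 - 3*e3 + 111/5*e13 + 15/4*e14 - 291/10*e234 - 8/5*e1234


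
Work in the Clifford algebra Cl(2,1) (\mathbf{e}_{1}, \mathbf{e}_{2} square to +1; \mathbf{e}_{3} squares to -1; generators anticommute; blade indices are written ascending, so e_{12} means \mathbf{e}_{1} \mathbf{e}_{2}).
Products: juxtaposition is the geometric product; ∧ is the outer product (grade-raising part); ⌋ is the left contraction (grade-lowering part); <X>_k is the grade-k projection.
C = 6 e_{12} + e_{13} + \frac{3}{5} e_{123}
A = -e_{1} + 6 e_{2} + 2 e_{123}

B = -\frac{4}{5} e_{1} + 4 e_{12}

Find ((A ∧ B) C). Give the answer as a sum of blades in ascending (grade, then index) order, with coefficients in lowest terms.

step 1: \frac{24}{5} e_{12}
step 2: -\frac{144}{5} - \frac{72}{25} e_{3} - \frac{24}{5} e_{23}
Answer: -\frac{144}{5} - \frac{72}{25} e_{3} - \frac{24}{5} e_{23}


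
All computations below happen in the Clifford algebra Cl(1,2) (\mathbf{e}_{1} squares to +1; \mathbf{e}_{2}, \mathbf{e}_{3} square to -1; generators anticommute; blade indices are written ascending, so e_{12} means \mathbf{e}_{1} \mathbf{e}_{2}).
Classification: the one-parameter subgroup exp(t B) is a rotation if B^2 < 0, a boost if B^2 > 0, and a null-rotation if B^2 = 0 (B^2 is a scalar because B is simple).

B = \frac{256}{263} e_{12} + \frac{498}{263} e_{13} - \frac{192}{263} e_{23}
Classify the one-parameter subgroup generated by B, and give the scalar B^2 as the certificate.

B^2 term by term: the squares give (\frac{256}{263})^2*(e_{12})^2 + (\frac{498}{263})^2*(e_{13})^2 + (-\frac{192}{263})^2*(e_{23})^2 = \frac{65536}{69169}*(+1) + \frac{248004}{69169}*(+1) + \frac{36864}{69169}*(-1) = 4 (each basis 2-blade squares to minus the product of its generators' squares); cross terms between blades sharing an index anticommute and cancel. So B^2 = 4.
Answer: boost, certificate B^2 = 4. Key observation: B^2 = 4 is a conjugation invariant, so its sign decides the class regardless of the surface form of B.


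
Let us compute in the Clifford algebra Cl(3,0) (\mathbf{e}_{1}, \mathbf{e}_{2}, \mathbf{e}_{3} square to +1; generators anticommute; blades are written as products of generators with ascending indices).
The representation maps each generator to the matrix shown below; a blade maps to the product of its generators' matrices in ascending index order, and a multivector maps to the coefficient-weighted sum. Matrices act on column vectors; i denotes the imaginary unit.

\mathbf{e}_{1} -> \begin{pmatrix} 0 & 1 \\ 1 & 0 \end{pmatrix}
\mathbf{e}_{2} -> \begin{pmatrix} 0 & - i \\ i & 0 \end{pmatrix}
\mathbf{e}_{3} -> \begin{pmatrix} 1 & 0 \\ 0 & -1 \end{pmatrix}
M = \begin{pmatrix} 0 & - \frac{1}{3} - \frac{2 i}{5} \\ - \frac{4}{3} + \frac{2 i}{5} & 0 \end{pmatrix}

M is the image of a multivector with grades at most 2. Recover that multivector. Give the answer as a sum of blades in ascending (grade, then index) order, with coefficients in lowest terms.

Method: 1, rho(e_{1}), rho(e_{2}), rho(e_{3}) form a trace-orthogonal basis of the 2x2 complex matrices (tr(X Y) = 2 if X = Y, else 0), so M = m0*1 + m1*rho(e_{1}) + m2*rho(e_{2}) + m3*rho(e_{3}) with m0 = tr(M)/2 = 0, m1 = tr(M rho(e_{1}))/2 = - \frac{5}{6}, m2 = tr(M rho(e_{2}))/2 = \frac{2}{5} + \frac{i}{2}, m3 = tr(M rho(e_{3}))/2 = 0.
Multiplying table entries, the bivector images are rho(e_{1} e_{2}) = i*rho(e_{3}), rho(e_{1} e_{3}) = -i*rho(e_{2}), rho(e_{2} e_{3}) = i*rho(e_{1}); with real blade coefficients the real parts of m0..m3 are the coefficients of 1, e_{1}, e_{2}, e_{3} and the imaginary parts give the bivectors (e_{2} e_{3}: Im m1, e_{1} e_{3}: -Im m2, e_{1} e_{2}: Im m3).
Answer: -\frac{5}{6} e_{1} + \frac{2}{5} e_{2} - \frac{1}{2} e_{1} e_{3}


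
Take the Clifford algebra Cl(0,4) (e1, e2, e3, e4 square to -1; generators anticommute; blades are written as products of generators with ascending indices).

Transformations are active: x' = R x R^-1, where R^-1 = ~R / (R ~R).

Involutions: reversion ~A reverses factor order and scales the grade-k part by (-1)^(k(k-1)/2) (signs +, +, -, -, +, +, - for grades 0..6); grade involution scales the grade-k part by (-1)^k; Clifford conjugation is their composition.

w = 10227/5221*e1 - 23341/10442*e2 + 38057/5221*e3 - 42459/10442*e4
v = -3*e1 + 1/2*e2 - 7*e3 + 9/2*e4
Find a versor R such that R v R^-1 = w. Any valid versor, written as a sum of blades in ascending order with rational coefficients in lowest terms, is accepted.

Construction: equal norms (both -157/2) license R = v + w = -5436/5221*e1 - 9060/5221*e2 + 1510/5221*e3 + 2265/5221*e4 — nothing changes along that direction, while (v - w)/2 changes sign, so v maps onto w.
Answer: -5436/5221*e1 - 9060/5221*e2 + 1510/5221*e3 + 2265/5221*e4


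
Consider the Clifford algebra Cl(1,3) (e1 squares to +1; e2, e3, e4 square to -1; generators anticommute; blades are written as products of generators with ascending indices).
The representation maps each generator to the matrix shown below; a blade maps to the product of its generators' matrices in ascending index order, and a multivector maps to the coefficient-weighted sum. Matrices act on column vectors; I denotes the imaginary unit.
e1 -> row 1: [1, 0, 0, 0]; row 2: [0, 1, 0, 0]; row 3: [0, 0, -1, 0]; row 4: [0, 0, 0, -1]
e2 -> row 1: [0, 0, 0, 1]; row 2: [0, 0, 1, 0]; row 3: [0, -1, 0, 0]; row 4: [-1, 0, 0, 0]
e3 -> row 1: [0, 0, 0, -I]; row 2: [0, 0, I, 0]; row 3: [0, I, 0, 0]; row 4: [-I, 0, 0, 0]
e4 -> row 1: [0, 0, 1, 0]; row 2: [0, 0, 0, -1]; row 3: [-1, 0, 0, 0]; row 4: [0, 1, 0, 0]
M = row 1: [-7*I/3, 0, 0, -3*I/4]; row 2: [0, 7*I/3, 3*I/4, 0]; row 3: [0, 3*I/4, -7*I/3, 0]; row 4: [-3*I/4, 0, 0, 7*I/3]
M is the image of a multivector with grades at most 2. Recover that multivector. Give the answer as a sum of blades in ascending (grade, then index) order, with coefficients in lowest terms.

Method: the blade images are trace-orthogonal — tr(rho(e_A) rho(e_B)^-1) = 4 if A = B and 0 otherwise — and rho(e_A)^-1 = (e_A)^2 * rho(e_A) with (e_A)^2 = +1 or -1, so the coefficient of e_A in the preimage is (e_A)^2 * tr(M rho(e_A))/4.
Nonzero projections over blades of grade <= 2: e3: (e3)^2 = -1, tr(M rho(e3)) = -3, coefficient 3/4; e2 e3: (e2 e3)^2 = -1, tr(M rho(e2 e3)) = -28/3, coefficient 7/3. Every other blade of grade <= 2 projects to 0.
Answer: 3/4*e3 + 7/3*e2 e3


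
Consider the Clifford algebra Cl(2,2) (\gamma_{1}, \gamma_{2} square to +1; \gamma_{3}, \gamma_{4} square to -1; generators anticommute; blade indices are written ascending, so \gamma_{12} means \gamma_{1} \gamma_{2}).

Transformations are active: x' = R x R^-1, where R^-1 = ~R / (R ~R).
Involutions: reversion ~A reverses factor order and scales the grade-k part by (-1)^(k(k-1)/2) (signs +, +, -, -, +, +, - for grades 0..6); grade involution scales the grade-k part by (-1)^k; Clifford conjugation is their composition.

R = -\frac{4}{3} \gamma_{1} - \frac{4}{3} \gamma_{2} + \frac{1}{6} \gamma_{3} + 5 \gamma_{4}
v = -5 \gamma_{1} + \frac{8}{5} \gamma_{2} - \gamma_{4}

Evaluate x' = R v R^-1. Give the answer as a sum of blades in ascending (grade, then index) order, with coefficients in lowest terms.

~R = -\frac{4}{3} \gamma_{1} - \frac{4}{3} \gamma_{2} + \frac{1}{6} \gamma_{3} + 5 \gamma_{4}, and R ~R = -\frac{773}{36}, so R^-1 = ~R / (-\frac{773}{36}).
R v = \frac{143}{15} - \frac{44}{5} \gamma_{12} + \frac{5}{6} \gamma_{13} + \frac{79}{3} \gamma_{14} - \frac{4}{15} \gamma_{23} - \frac{20}{3} \gamma_{24} - \frac{1}{6} \gamma_{34}
Answer: \frac{23901}{3865} \gamma_{1} - \frac{1608}{3865} \gamma_{2} - \frac{572}{3865} \gamma_{3} - \frac{2659}{773} \gamma_{4}


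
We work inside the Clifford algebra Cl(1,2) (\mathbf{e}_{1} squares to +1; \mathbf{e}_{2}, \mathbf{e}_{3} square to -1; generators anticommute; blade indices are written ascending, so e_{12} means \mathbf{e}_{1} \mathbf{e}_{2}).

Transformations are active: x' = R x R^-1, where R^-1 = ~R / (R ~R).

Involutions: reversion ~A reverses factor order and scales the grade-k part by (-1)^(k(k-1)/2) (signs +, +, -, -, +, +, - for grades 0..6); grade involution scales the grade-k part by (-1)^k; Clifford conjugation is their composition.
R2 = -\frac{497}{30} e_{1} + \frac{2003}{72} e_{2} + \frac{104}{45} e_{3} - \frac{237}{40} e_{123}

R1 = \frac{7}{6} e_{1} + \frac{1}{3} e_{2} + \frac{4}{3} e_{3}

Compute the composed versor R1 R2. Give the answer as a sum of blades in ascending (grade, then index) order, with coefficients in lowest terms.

Distribute over the terms of R1 (each basis-blade product reordered to ascending indices, repeated generators contracted through their squares):
(\frac{7}{6} e_{1}) R2 = -\frac{3479}{180} + \frac{14021}{432} e_{12} + \frac{364}{135} e_{13} - \frac{553}{80} e_{23}
(\frac{1}{3} e_{2}) R2 = -\frac{2003}{216} + \frac{497}{90} e_{12} - \frac{79}{40} e_{13} + \frac{104}{135} e_{23}
(\frac{4}{3} e_{3}) R2 = -\frac{416}{135} + \frac{79}{10} e_{12} + \frac{994}{45} e_{13} - \frac{2003}{54} e_{23}
Summing the partial products and collecting blades:
Answer: -\frac{34217}{1080} + \frac{99097}{2160} e_{12} + \frac{4927}{216} e_{13} - \frac{31129}{720} e_{23}


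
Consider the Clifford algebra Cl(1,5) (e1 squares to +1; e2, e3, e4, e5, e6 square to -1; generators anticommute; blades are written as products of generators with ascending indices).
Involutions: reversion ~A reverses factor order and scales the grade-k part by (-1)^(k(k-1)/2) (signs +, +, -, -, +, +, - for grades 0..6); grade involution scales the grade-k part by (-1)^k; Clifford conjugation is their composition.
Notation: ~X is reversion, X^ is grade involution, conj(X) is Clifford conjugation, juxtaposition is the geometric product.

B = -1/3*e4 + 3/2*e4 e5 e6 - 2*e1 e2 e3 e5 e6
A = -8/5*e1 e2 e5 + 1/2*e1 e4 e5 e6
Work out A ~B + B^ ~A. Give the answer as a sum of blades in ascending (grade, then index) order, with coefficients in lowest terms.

first term: -3/4*e1 + 16/5*e3 e6 + 1/6*e1 e5 e6 - e2 e3 e4 - 8/15*e1 e2 e4 e5 + 12/5*e1 e2 e4 e6
second term: 3/4*e1 + 16/5*e3 e6 + 1/6*e1 e5 e6 - e2 e3 e4 + 8/15*e1 e2 e4 e5 - 12/5*e1 e2 e4 e6
Answer: 32/5*e3 e6 + 1/3*e1 e5 e6 - 2*e2 e3 e4


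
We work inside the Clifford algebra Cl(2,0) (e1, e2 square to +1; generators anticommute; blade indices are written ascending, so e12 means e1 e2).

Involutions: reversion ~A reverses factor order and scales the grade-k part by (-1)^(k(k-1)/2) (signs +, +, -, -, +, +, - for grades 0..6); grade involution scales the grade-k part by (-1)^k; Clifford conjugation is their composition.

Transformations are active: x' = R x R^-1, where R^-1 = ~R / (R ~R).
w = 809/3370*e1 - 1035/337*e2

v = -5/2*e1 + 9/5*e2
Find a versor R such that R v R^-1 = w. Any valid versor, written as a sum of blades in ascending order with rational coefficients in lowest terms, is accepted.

Here q(v) = q(w) = 949/100; the classical choice R = v + w = -3808/1685*e1 - 2142/1685*e2 then realises v -> w under the sandwich.
Answer: -3808/1685*e1 - 2142/1685*e2


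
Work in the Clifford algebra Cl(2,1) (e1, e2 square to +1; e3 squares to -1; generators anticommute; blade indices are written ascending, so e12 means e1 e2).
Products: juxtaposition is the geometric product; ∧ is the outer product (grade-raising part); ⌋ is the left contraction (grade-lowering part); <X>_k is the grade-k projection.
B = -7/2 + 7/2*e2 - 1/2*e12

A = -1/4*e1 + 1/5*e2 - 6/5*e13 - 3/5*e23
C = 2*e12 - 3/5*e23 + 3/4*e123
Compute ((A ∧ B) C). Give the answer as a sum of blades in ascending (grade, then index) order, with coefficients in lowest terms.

step 1: 7/8*e1 - 7/10*e2 - 7/8*e12 + 21/5*e13 + 21/10*e23 + 21/5*e123
step 2: 91/25 + 91/200*e1 - 7/5*e2 - 5859/800*e3 - 63/25*e12 - 63/20*e13 + 1449/160*e23 - 21/40*e123
Answer: 91/25 + 91/200*e1 - 7/5*e2 - 5859/800*e3 - 63/25*e12 - 63/20*e13 + 1449/160*e23 - 21/40*e123


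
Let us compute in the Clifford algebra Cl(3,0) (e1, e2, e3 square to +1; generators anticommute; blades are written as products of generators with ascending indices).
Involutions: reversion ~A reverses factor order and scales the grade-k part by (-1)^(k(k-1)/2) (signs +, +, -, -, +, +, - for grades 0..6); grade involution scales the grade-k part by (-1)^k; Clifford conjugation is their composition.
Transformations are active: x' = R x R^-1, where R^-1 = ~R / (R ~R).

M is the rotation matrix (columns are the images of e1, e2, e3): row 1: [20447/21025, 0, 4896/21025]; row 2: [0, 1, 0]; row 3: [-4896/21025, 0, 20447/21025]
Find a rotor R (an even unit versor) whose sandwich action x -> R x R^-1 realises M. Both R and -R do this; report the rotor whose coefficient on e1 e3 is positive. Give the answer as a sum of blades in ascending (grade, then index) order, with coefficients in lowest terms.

Method: write R = a + b12*e1 e2 + b13*e1 e3 + b23*e2 e3 with a^2 + b12^2 + b13^2 + b23^2 = 1 (so R^-1 = ~R). Expanding the columns R e_j ~R gives tr M = 4a^2 - 1 and, from the antisymmetric part, M21 - M12 = -4a*b12, M13 - M31 = 4a*b13, M32 - M23 = -4a*b23.
Here tr M = 61919/21025, so a^2 = (1 + tr M)/4 = 20736/21025 and a = ±144/145. Taking a = 144/145: M21 - M12 = 0, M13 - M31 = 9792/21025, M32 - M23 = 0, giving b12 = 0, b13 = 17/145, b23 = 0, i.e. R = 144/145 + 17/145*e1 e3.
Its e1 e3 coefficient is already positive.
Answer: 144/145 + 17/145*e1 e3. Uniqueness: Spin(3) -> SO(3) maps R and -R to the same rotation of trace 61919/21025; fixing the sign of the e1 e3 coefficient removes the ambiguity.


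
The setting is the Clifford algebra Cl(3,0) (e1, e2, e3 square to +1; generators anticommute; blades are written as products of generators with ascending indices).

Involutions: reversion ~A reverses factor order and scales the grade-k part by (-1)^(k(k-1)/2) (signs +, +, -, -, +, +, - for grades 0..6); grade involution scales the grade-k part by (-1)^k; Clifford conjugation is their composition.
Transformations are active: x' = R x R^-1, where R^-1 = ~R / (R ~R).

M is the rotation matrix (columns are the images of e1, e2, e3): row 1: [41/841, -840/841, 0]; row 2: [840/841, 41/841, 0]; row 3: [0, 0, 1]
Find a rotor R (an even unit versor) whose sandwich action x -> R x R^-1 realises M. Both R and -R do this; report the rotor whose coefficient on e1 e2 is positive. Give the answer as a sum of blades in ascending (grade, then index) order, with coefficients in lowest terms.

Method: write R = a + b12*e1 e2 + b13*e1 e3 + b23*e2 e3 with a^2 + b12^2 + b13^2 + b23^2 = 1 (so R^-1 = ~R). Expanding the columns R e_j ~R gives tr M = 4a^2 - 1 and, from the antisymmetric part, M21 - M12 = -4a*b12, M13 - M31 = 4a*b13, M32 - M23 = -4a*b23.
Here tr M = 923/841, so a^2 = (1 + tr M)/4 = 441/841 and a = ±21/29. Taking a = 21/29: M21 - M12 = 1680/841, M13 - M31 = 0, M32 - M23 = 0, giving b12 = -20/29, b13 = 0, b23 = 0, i.e. R = 21/29 - 20/29*e1 e2.
Its e1 e2 coefficient is negative, so report the other preimage -R.
Answer: -21/29 + 20/29*e1 e2. Key observation: the double cover Spin(3) -> SO(3) sends R and -R to the same matrix (trace 923/841 here), so the stated sign of the e1 e2 coefficient is what selects one sheet.


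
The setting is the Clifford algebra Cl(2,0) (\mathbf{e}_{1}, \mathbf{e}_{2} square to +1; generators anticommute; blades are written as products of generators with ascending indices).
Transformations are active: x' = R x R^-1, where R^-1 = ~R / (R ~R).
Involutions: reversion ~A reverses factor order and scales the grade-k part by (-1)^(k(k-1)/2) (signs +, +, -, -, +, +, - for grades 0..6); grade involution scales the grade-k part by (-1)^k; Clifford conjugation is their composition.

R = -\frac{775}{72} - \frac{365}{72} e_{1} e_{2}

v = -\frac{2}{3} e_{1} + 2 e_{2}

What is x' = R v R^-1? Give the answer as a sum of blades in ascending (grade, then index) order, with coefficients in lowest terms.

~R = -\frac{775}{72} + \frac{365}{72} e_{1} e_{2}, and R ~R = \frac{366925}{2592}, so R^-1 = ~R / (\frac{366925}{2592}).
R v = -\frac{80}{27} e_{1} - \frac{1345}{54} e_{2}
Answer: \frac{16398}{14677} e_{1} + \frac{78718}{44031} e_{2}


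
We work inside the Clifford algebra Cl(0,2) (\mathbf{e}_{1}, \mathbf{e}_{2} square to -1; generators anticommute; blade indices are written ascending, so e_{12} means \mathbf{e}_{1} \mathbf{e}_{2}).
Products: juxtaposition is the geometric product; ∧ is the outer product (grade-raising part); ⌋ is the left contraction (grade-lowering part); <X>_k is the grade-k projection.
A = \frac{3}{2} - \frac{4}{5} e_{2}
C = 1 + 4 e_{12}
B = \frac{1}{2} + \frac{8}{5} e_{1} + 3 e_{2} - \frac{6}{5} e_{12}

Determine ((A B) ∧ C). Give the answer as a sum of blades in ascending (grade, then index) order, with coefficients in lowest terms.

step 1: \frac{63}{20} + \frac{84}{25} e_{1} + \frac{41}{10} e_{2} - \frac{13}{25} e_{12}
step 2: \frac{63}{20} + \frac{84}{25} e_{1} + \frac{41}{10} e_{2} + \frac{302}{25} e_{12}
Answer: \frac{63}{20} + \frac{84}{25} e_{1} + \frac{41}{10} e_{2} + \frac{302}{25} e_{12}


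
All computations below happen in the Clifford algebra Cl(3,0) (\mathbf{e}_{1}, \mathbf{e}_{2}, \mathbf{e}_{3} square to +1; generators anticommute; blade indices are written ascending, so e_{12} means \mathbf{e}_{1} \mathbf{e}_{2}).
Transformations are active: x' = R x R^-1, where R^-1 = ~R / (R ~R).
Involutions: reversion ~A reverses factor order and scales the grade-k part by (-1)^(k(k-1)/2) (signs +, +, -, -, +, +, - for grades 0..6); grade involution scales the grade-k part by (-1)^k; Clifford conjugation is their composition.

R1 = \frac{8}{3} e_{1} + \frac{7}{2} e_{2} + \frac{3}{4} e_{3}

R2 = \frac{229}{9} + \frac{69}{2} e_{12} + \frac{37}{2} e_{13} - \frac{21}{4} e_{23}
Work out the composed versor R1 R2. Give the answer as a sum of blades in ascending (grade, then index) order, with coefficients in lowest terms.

Distribute over the terms of R1 (each basis-blade product reordered to ascending indices, repeated generators contracted through their squares):
(\frac{8}{3} e_{1}) R2 = \frac{1832}{27} e_{1} + 92 e_{2} + \frac{148}{3} e_{3} - 14 e_{123}
(\frac{7}{2} e_{2}) R2 = -\frac{483}{4} e_{1} + \frac{1603}{18} e_{2} - \frac{147}{8} e_{3} - \frac{259}{4} e_{123}
(\frac{3}{4} e_{3}) R2 = -\frac{111}{8} e_{1} + \frac{63}{16} e_{2} + \frac{229}{12} e_{3} + \frac{207}{8} e_{123}
Summing the partial products and collecting blades:
Answer: -\frac{14423}{216} e_{1} + \frac{26639}{144} e_{2} + \frac{1201}{24} e_{3} - \frac{423}{8} e_{123}


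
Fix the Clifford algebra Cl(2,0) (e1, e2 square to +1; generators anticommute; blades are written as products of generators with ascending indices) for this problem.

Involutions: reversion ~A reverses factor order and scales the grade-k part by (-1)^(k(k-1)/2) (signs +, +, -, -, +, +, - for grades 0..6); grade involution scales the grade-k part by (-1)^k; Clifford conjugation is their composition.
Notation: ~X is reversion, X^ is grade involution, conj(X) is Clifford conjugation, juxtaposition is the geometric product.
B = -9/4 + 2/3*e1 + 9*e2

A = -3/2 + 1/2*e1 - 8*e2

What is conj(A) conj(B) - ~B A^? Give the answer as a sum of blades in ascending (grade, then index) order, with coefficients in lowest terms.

first term: -1639/24 + 17/8*e1 - 9/2*e2 + 59/6*e1 e2
second term: 1801/24 + 1/8*e1 - 63/2*e2 + 59/6*e1 e2
Answer: -430/3 + 2*e1 + 27*e2


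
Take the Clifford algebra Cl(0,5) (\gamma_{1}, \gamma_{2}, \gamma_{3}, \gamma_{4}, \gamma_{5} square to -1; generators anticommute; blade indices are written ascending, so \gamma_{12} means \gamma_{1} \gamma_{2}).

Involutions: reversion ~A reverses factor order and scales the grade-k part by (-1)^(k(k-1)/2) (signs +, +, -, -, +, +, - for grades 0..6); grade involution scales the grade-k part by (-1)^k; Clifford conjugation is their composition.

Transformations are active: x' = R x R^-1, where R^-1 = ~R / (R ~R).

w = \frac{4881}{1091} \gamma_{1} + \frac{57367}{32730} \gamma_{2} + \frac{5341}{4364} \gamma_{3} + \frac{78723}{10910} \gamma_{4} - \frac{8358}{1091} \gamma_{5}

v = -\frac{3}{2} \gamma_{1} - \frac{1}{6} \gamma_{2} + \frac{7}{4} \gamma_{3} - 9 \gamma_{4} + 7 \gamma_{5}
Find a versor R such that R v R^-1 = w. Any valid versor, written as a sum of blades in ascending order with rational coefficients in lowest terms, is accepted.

A norm check does it: q(v) = q(w) = -\frac{19489}{144}, hence R = v + w = \frac{6489}{2182} \gamma_{1} + \frac{8652}{5455} \gamma_{2} + \frac{6489}{2182} \gamma_{3} - \frac{19467}{10910} \gamma_{4} - \frac{721}{1091} \gamma_{5} realises the map — parallel part kept, (v - w)/2 negated, v carried to w.
Answer: \frac{6489}{2182} \gamma_{1} + \frac{8652}{5455} \gamma_{2} + \frac{6489}{2182} \gamma_{3} - \frac{19467}{10910} \gamma_{4} - \frac{721}{1091} \gamma_{5}


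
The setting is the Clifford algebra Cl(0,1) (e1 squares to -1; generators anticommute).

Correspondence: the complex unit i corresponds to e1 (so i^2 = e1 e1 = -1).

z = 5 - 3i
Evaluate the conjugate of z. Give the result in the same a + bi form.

In blades: z = 5 - 3*e1.
Conjugation here is Clifford conjugation: the scalar is fixed and the grade-1 and grade-2 blades all flip sign, giving 5 + 3*e1; translating back:
Answer: 5 + 3i


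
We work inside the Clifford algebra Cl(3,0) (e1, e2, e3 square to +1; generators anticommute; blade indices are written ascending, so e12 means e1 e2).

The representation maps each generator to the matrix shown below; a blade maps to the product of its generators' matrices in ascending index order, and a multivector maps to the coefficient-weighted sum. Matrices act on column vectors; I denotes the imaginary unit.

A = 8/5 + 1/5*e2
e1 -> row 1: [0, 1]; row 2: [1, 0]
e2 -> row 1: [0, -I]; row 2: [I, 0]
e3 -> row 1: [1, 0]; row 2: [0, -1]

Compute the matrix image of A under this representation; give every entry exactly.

M = (8/5)*1 + (1/5)*rho(e2), summed entrywise (1 is the identity matrix):
Answer: row 1: [8/5, -I/5]; row 2: [I/5, 8/5]


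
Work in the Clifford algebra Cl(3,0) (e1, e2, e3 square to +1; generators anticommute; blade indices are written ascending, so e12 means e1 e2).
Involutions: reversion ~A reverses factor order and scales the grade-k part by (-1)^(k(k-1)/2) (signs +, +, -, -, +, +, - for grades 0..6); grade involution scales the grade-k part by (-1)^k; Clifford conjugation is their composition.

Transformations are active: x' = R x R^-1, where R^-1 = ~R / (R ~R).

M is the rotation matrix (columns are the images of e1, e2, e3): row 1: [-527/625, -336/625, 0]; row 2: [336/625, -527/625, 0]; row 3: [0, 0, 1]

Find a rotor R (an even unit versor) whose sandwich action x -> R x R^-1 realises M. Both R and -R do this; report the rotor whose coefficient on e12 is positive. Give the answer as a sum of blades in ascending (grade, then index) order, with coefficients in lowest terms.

Method: write R = a + b12*e12 + b13*e13 + b23*e23 with a^2 + b12^2 + b13^2 + b23^2 = 1 (so R^-1 = ~R). Expanding the columns R e_j ~R gives tr M = 4a^2 - 1 and, from the antisymmetric part, M21 - M12 = -4a*b12, M13 - M31 = 4a*b13, M32 - M23 = -4a*b23.
Here tr M = -429/625, so a^2 = (1 + tr M)/4 = 49/625 and a = ±7/25. Taking a = 7/25: M21 - M12 = 672/625, M13 - M31 = 0, M32 - M23 = 0, giving b12 = -24/25, b13 = 0, b23 = 0, i.e. R = 7/25 - 24/25*e12.
Its e12 coefficient is negative, so report the other preimage -R.
Answer: -7/25 + 24/25*e12. Note: both R and -R realise this M (trace -429/625); the covering map identifies them, and the e12-coefficient sign is the tie-breaker.


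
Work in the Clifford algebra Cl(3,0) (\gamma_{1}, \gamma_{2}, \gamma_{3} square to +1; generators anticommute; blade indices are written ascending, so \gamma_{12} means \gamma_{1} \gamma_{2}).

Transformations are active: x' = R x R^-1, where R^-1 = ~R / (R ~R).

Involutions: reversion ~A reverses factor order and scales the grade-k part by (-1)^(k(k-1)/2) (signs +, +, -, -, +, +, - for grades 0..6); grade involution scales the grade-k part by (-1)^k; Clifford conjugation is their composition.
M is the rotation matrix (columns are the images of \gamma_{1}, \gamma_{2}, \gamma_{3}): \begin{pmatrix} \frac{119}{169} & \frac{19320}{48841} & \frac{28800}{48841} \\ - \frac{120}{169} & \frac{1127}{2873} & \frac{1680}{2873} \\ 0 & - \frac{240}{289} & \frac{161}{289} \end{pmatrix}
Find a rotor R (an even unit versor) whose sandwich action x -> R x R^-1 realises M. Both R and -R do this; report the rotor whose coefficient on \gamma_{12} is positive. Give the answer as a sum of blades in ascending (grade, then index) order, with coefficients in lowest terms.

Method: write R = a + b12*\gamma_{12} + b13*\gamma_{13} + b23*\gamma_{23} with a^2 + b12^2 + b13^2 + b23^2 = 1 (so R^-1 = ~R). Expanding the columns R e_j ~R gives tr M = 4a^2 - 1 and, from the antisymmetric part, M21 - M12 = -4a*b12, M13 - M31 = 4a*b13, M32 - M23 = -4a*b23.
Here tr M = \frac{80759}{48841}, so a^2 = (1 + tr M)/4 = \frac{32400}{48841} and a = ±\frac{180}{221}. Taking a = \frac{180}{221}: M21 - M12 = -\frac{54000}{48841}, M13 - M31 = \frac{28800}{48841}, M32 - M23 = -\frac{69120}{48841}, giving b12 = \frac{75}{221}, b13 = \frac{40}{221}, b23 = \frac{96}{221}, i.e. R = \frac{180}{221} + \frac{75}{221} \gamma_{12} + \frac{40}{221} \gamma_{13} + \frac{96}{221} \gamma_{23}.
Its \gamma_{12} coefficient is already positive.
Answer: \frac{180}{221} + \frac{75}{221} \gamma_{12} + \frac{40}{221} \gamma_{13} + \frac{96}{221} \gamma_{23}. Why the constraint matters: R and -R act identically through the sandwich — M has trace \frac{80759}{48841} either way — so only the sign condition on \gamma_{12} picks one of the two preimages.


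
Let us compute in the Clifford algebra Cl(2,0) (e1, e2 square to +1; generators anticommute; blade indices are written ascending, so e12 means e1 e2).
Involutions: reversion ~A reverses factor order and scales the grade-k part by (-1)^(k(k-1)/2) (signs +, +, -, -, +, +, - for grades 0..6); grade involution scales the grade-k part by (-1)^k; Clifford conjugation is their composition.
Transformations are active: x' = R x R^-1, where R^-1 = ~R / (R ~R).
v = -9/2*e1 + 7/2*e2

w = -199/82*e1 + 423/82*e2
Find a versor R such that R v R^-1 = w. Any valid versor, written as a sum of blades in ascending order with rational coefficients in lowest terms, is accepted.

Here q(v) = q(w) = 65/2; the classical choice R = v + w = -284/41*e1 + 355/41*e2 then realises v -> w under the sandwich.
Answer: -284/41*e1 + 355/41*e2
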